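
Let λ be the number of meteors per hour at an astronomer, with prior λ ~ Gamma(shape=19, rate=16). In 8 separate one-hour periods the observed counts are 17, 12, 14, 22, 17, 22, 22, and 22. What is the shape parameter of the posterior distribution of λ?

Total count: 17 + 12 + 14 + 22 + 17 + 22 + 22 + 22 = 148.
Total exposure: 8 hours.
Posterior: α' = 19 + 148 = 167, β' = 16 + 8 = 24.

167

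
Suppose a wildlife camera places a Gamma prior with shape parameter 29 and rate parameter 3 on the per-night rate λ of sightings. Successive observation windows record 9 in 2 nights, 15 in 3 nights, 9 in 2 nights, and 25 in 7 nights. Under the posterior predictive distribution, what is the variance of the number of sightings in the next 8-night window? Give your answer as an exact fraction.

17400/289

Total count: 9 + 15 + 9 + 25 = 58.
Total exposure: 2 + 3 + 2 + 7 = 14 nights.
Conjugate update: add total count to the shape and total exposure to the rate, giving Gamma(87, 17).
The posterior predictive for a window of length T is Negative Binomial with variance T·α'·(β'+T)/β'² = 8·87·25/289 = 17400/289.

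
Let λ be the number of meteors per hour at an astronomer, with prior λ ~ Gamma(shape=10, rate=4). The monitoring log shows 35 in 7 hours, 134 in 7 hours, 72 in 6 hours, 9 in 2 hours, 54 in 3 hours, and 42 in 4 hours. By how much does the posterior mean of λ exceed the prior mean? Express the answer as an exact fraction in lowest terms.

547/66

Total count: 35 + 134 + 72 + 9 + 54 + 42 = 346.
Total exposure: 7 + 7 + 6 + 2 + 3 + 4 = 29 hours.
Conjugate update: add total count to the shape and total exposure to the rate, giving Gamma(356, 33).
Posterior mean = 356/33 = 356/33; prior mean = 10/4 = 5/2. Difference = 356/33 − 5/2 = 547/66.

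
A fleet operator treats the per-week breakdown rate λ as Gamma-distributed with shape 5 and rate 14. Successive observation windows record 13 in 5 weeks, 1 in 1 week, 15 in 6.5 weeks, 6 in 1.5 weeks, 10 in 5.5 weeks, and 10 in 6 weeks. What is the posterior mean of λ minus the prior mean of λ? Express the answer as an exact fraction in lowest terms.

Total count: 13 + 1 + 15 + 6 + 10 + 10 = 55.
Total exposure: 5 + 1 + 6.5 + 1.5 + 5.5 + 6 = 25.5 weeks.
Gamma(α, β) with Poisson data over total exposure Σt gives posterior Gamma(α+Σx, β+Σt) = Gamma(60, 79/2).
Posterior mean = 60/(79/2) = 120/79; prior mean = 5/14 = 5/14. Difference = 120/79 − 5/14 = 1285/1106.

1285/1106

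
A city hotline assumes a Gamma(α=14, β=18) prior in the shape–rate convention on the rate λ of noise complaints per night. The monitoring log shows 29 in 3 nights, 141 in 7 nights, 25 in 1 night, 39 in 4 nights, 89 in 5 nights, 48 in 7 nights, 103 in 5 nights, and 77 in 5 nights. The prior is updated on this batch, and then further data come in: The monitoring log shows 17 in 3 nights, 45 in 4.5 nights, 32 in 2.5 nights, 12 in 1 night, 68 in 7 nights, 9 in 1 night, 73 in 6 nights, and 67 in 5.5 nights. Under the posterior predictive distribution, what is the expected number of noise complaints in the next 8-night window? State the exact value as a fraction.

Total count: 29 + 141 + 25 + 39 + 89 + 48 + 103 + 77 = 551.
Total exposure: 3 + 7 + 1 + 4 + 5 + 7 + 5 + 5 = 37 nights.
After the first batch: Gamma(14 + 551, 18 + 37) = Gamma(565, 55).
Total count: 17 + 45 + 32 + 12 + 68 + 9 + 73 + 67 = 323.
Total exposure: 3 + 4.5 + 2.5 + 1 + 7 + 1 + 6 + 5.5 = 30.5 nights.
After the second batch: Gamma(565 + 323, 55 + 30.5) = Gamma(888, 171/2).
Predictive mean over an 8-night window = T·E[λ|data] = 8·888/(171/2) = 4736/57.

4736/57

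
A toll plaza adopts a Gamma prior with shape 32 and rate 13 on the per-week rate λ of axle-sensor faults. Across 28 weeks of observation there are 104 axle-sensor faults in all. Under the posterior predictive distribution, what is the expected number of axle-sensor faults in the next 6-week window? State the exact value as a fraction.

816/41

Total count 104 over total exposure 28 weeks.
Gamma(α, β) with Poisson data over total exposure Σt gives posterior Gamma(α+Σx, β+Σt) = Gamma(136, 41).
Predictive mean over a 6-week window = T·E[λ|data] = 6·136/41 = 816/41.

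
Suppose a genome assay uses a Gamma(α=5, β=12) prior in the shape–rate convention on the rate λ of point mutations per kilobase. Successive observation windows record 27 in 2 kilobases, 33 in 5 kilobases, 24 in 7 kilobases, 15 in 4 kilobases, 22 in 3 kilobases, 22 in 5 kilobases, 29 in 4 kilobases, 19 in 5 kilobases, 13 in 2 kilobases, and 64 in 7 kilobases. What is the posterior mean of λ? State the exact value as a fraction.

Total count: 27 + 33 + 24 + 15 + 22 + 22 + 29 + 19 + 13 + 64 = 268.
Total exposure: 2 + 5 + 7 + 4 + 3 + 5 + 4 + 5 + 2 + 7 = 44 kilobases.
Posterior: α' = 5 + 268 = 273, β' = 12 + 44 = 56.
Posterior mean = α'/β' = 273/56 = 39/8.

39/8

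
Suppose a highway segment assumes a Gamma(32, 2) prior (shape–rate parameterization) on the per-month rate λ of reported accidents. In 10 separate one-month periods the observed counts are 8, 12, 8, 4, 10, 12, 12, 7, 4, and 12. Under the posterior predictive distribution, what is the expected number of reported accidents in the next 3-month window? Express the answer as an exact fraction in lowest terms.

Total count: 8 + 12 + 8 + 4 + 10 + 12 + 12 + 7 + 4 + 12 = 89.
Total exposure: 10 months.
Conjugate update: add total count to the shape and total exposure to the rate, giving Gamma(121, 12).
Predictive mean over a 3-month window = T·E[λ|data] = 3·121/12 = 121/4.

121/4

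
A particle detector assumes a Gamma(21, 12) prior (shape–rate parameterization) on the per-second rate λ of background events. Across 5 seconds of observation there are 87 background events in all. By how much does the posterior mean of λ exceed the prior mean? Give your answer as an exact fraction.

Total count 87 over total exposure 5 seconds.
Posterior: α' = 21 + 87 = 108, β' = 12 + 5 = 17.
Posterior mean = 108/17 = 108/17; prior mean = 21/12 = 7/4. Difference = 108/17 − 7/4 = 313/68.

313/68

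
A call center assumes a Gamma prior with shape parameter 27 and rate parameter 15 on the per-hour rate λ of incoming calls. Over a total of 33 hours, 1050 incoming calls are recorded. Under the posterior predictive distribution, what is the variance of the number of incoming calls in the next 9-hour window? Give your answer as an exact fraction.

Total count 1050 over total exposure 33 hours.
Gamma(α, β) with Poisson data over total exposure Σt gives posterior Gamma(α+Σx, β+Σt) = Gamma(1077, 48).
The posterior predictive for a window of length T is Negative Binomial with variance T·α'·(β'+T)/β'² = 9·1077·57/2304 = 61389/256.

61389/256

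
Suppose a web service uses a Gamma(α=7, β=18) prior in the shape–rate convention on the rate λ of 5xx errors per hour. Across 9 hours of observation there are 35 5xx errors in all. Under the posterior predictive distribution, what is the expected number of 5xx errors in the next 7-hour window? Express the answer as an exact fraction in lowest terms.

98/9

Total count 35 over total exposure 9 hours.
The Gamma prior is conjugate for the Poisson rate, so λ | data ~ Gamma(7+35, 18+9) = Gamma(42, 27).
Predictive mean over a 7-hour window = T·E[λ|data] = 7·42/27 = 98/9.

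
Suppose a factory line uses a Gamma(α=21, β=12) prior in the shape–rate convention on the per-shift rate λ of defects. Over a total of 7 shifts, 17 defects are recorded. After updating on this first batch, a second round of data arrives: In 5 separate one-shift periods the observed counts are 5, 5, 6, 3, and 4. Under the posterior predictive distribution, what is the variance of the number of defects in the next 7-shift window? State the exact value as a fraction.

13237/576

Total count 17 over total exposure 7 shifts.
After the first batch: Gamma(21 + 17, 12 + 7) = Gamma(38, 19).
Total count: 5 + 5 + 6 + 3 + 4 = 23.
Total exposure: 5 shifts.
After the second batch: Gamma(38 + 23, 19 + 5) = Gamma(61, 24).
The posterior predictive for a window of length T is Negative Binomial with variance T·α'·(β'+T)/β'² = 7·61·31/576 = 13237/576.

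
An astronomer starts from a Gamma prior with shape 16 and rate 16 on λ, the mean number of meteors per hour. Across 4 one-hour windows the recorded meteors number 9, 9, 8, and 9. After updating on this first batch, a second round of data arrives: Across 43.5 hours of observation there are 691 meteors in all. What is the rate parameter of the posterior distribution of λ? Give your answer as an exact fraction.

Total count: 9 + 9 + 8 + 9 = 35.
Total exposure: 4 hours.
After the first batch: Gamma(16 + 35, 16 + 4) = Gamma(51, 20).
Total count 691 over total exposure 43.5 hours.
After the second batch: Gamma(51 + 691, 20 + 43.5) = Gamma(742, 127/2).

127/2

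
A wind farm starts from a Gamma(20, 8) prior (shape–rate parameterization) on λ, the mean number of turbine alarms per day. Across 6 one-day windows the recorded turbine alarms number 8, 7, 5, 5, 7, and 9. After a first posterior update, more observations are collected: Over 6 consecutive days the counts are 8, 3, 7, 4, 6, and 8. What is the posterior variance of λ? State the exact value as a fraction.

Total count: 8 + 7 + 5 + 5 + 7 + 9 = 41.
Total exposure: 6 days.
After the first batch: Gamma(20 + 41, 8 + 6) = Gamma(61, 14).
Total count: 8 + 3 + 7 + 4 + 6 + 8 = 36.
Total exposure: 6 days.
After the second batch: Gamma(61 + 36, 14 + 6) = Gamma(97, 20).
Posterior variance = α'/β'² = 97/400.

97/400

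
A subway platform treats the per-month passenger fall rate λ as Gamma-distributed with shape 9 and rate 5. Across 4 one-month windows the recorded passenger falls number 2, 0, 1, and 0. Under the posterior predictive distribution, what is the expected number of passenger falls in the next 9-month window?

12

Total count: 2 + 0 + 1 + 0 = 3.
Total exposure: 4 months.
Gamma(α, β) with Poisson data over total exposure Σt gives posterior Gamma(α+Σx, β+Σt) = Gamma(12, 9).
Predictive mean over a 9-month window = T·E[λ|data] = 9·12/9 = 12.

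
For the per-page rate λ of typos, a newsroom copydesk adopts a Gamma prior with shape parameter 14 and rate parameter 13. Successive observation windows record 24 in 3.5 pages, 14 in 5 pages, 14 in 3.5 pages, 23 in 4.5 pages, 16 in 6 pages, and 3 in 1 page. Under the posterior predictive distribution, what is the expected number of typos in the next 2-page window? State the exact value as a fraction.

Total count: 24 + 14 + 14 + 23 + 16 + 3 = 94.
Total exposure: 3.5 + 5 + 3.5 + 4.5 + 6 + 1 = 23.5 pages.
By Gamma–Poisson conjugacy, the posterior is Gamma(α + Σx, β + Σt) = Gamma(14 + 94, 13 + 23.5) = Gamma(108, 73/2).
Predictive mean over a 2-page window = T·E[λ|data] = 2·108/(73/2) = 432/73.

432/73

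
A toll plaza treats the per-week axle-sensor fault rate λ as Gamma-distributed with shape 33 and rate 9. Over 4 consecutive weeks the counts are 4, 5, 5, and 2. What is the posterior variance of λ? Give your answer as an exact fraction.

Total count: 4 + 5 + 5 + 2 = 16.
Total exposure: 4 weeks.
Posterior: α' = 33 + 16 = 49, β' = 9 + 4 = 13.
Posterior variance = α'/β'² = 49/169.

49/169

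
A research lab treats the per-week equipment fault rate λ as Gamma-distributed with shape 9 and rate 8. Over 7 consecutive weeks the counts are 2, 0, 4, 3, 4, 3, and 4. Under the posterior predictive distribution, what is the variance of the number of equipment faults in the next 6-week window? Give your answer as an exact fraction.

Total count: 2 + 0 + 4 + 3 + 4 + 3 + 4 = 20.
Total exposure: 7 weeks.
Posterior: α' = 9 + 20 = 29, β' = 8 + 7 = 15.
The posterior predictive for a window of length T is Negative Binomial with variance T·α'·(β'+T)/β'² = 6·29·21/225 = 406/25.

406/25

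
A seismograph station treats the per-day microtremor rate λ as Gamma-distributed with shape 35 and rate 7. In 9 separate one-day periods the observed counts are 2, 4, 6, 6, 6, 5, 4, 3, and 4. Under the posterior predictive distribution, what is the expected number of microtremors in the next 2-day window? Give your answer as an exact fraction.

75/8

Total count: 2 + 4 + 6 + 6 + 6 + 5 + 4 + 3 + 4 = 40.
Total exposure: 9 days.
The Gamma prior is conjugate for the Poisson rate, so λ | data ~ Gamma(35+40, 7+9) = Gamma(75, 16).
Predictive mean over a 2-day window = T·E[λ|data] = 2·75/16 = 75/8.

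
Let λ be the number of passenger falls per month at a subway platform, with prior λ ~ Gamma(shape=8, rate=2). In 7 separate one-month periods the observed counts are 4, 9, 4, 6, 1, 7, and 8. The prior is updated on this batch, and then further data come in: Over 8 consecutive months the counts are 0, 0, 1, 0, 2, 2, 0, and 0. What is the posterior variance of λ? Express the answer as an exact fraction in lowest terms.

52/289

Total count: 4 + 9 + 4 + 6 + 1 + 7 + 8 = 39.
Total exposure: 7 months.
After the first batch: Gamma(8 + 39, 2 + 7) = Gamma(47, 9).
Total count: 0 + 0 + 1 + 0 + 2 + 2 + 0 + 0 = 5.
Total exposure: 8 months.
After the second batch: Gamma(47 + 5, 9 + 8) = Gamma(52, 17).
Posterior variance = α'/β'² = 52/289.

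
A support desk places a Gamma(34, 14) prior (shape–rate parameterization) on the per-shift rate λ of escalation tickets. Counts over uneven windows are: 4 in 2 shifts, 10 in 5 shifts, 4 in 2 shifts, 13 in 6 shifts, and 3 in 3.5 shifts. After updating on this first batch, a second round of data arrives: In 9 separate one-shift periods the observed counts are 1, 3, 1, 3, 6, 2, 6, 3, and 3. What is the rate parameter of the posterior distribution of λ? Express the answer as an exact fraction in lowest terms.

83/2

Total count: 4 + 10 + 4 + 13 + 3 = 34.
Total exposure: 2 + 5 + 2 + 6 + 3.5 = 18.5 shifts.
After the first batch: Gamma(34 + 34, 14 + 18.5) = Gamma(68, 65/2).
Total count: 1 + 3 + 1 + 3 + 6 + 2 + 6 + 3 + 3 = 28.
Total exposure: 9 shifts.
After the second batch: Gamma(68 + 28, 65/2 + 9) = Gamma(96, 83/2).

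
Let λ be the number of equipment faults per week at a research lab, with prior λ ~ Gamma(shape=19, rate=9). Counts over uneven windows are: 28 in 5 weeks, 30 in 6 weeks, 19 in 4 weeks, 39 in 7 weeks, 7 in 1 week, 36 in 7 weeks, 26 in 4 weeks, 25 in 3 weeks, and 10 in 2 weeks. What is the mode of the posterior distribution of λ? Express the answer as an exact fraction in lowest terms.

Total count: 28 + 30 + 19 + 39 + 7 + 36 + 26 + 25 + 10 = 220.
Total exposure: 5 + 6 + 4 + 7 + 1 + 7 + 4 + 3 + 2 = 39 weeks.
Conjugate update: add total count to the shape and total exposure to the rate, giving Gamma(239, 48).
Posterior mode = (α'−1)/β' = 238/48 = 119/24.

119/24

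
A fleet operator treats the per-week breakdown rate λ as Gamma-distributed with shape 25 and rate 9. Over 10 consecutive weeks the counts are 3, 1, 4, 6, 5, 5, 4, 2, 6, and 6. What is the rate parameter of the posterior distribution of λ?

Total count: 3 + 1 + 4 + 6 + 5 + 5 + 4 + 2 + 6 + 6 = 42.
Total exposure: 10 weeks.
Gamma(α, β) with Poisson data over total exposure Σt gives posterior Gamma(α+Σx, β+Σt) = Gamma(67, 19).

19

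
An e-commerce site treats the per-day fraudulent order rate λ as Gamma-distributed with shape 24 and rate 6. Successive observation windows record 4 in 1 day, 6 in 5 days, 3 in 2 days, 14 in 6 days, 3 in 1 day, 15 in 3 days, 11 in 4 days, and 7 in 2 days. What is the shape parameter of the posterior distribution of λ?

Total count: 4 + 6 + 3 + 14 + 3 + 15 + 11 + 7 = 63.
Total exposure: 1 + 5 + 2 + 6 + 1 + 3 + 4 + 2 = 24 days.
By Gamma–Poisson conjugacy, the posterior is Gamma(α + Σx, β + Σt) = Gamma(24 + 63, 6 + 24) = Gamma(87, 30).

87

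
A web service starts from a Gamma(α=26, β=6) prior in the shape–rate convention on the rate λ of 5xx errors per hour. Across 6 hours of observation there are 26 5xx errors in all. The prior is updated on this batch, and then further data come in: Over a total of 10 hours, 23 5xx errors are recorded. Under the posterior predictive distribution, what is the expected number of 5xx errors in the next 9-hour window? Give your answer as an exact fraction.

675/22

Total count 26 over total exposure 6 hours.
After the first batch: Gamma(26 + 26, 6 + 6) = Gamma(52, 12).
Total count 23 over total exposure 10 hours.
After the second batch: Gamma(52 + 23, 12 + 10) = Gamma(75, 22).
Predictive mean over a 9-hour window = T·E[λ|data] = 9·75/22 = 675/22.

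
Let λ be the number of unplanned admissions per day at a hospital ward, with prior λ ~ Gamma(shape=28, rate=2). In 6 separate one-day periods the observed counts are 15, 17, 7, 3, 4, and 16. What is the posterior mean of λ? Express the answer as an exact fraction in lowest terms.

45/4

Total count: 15 + 17 + 7 + 3 + 4 + 16 = 62.
Total exposure: 6 days.
Gamma(α, β) with Poisson data over total exposure Σt gives posterior Gamma(α+Σx, β+Σt) = Gamma(90, 8).
Posterior mean = α'/β' = 90/8 = 45/4.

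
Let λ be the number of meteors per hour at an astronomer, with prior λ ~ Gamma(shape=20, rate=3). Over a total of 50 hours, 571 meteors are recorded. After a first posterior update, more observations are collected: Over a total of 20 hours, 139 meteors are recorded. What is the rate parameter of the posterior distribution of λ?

73

Total count 571 over total exposure 50 hours.
After the first batch: Gamma(20 + 571, 3 + 50) = Gamma(591, 53).
Total count 139 over total exposure 20 hours.
After the second batch: Gamma(591 + 139, 53 + 20) = Gamma(730, 73).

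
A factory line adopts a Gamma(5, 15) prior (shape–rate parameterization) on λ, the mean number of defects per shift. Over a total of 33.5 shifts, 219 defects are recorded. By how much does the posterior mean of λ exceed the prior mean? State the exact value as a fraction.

1247/291

Total count 219 over total exposure 33.5 shifts.
By Gamma–Poisson conjugacy, the posterior is Gamma(α + Σx, β + Σt) = Gamma(5 + 219, 15 + 33.5) = Gamma(224, 97/2).
Posterior mean = 224/(97/2) = 448/97; prior mean = 5/15 = 1/3. Difference = 448/97 − 1/3 = 1247/291.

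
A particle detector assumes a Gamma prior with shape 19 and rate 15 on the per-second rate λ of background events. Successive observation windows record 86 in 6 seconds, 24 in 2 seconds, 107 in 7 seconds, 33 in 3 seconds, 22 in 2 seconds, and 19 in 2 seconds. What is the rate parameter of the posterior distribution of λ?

Total count: 86 + 24 + 107 + 33 + 22 + 19 = 291.
Total exposure: 6 + 2 + 7 + 3 + 2 + 2 = 22 seconds.
By Gamma–Poisson conjugacy, the posterior is Gamma(α + Σx, β + Σt) = Gamma(19 + 291, 15 + 22) = Gamma(310, 37).

37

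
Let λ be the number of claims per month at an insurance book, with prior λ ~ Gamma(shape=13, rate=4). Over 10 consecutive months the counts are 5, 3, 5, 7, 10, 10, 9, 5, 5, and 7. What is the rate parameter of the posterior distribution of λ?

14

Total count: 5 + 3 + 5 + 7 + 10 + 10 + 9 + 5 + 5 + 7 = 66.
Total exposure: 10 months.
By Gamma–Poisson conjugacy, the posterior is Gamma(α + Σx, β + Σt) = Gamma(13 + 66, 4 + 10) = Gamma(79, 14).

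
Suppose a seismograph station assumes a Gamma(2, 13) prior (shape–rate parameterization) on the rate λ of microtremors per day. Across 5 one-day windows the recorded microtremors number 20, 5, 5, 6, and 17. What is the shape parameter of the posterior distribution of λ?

55

Total count: 20 + 5 + 5 + 6 + 17 = 53.
Total exposure: 5 days.
By Gamma–Poisson conjugacy, the posterior is Gamma(α + Σx, β + Σt) = Gamma(2 + 53, 13 + 5) = Gamma(55, 18).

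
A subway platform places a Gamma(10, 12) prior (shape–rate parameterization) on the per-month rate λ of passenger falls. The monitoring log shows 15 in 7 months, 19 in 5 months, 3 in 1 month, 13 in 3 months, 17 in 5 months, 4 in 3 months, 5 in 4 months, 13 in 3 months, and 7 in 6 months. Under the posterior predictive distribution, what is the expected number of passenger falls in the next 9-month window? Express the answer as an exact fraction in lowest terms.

Total count: 15 + 19 + 3 + 13 + 17 + 4 + 5 + 13 + 7 = 96.
Total exposure: 7 + 5 + 1 + 3 + 5 + 3 + 4 + 3 + 6 = 37 months.
Gamma(α, β) with Poisson data over total exposure Σt gives posterior Gamma(α+Σx, β+Σt) = Gamma(106, 49).
Predictive mean over a 9-month window = T·E[λ|data] = 9·106/49 = 954/49.

954/49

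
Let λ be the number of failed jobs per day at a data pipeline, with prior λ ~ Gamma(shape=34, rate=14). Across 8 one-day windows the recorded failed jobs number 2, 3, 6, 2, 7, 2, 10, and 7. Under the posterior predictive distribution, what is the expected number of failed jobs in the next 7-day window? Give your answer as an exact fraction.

511/22

Total count: 2 + 3 + 6 + 2 + 7 + 2 + 10 + 7 = 39.
Total exposure: 8 days.
Gamma(α, β) with Poisson data over total exposure Σt gives posterior Gamma(α+Σx, β+Σt) = Gamma(73, 22).
Predictive mean over a 7-day window = T·E[λ|data] = 7·73/22 = 511/22.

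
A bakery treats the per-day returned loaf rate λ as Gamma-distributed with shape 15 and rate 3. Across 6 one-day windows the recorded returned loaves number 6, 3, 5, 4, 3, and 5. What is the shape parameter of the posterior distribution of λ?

41

Total count: 6 + 3 + 5 + 4 + 3 + 5 = 26.
Total exposure: 6 days.
The Gamma prior is conjugate for the Poisson rate, so λ | data ~ Gamma(15+26, 3+6) = Gamma(41, 9).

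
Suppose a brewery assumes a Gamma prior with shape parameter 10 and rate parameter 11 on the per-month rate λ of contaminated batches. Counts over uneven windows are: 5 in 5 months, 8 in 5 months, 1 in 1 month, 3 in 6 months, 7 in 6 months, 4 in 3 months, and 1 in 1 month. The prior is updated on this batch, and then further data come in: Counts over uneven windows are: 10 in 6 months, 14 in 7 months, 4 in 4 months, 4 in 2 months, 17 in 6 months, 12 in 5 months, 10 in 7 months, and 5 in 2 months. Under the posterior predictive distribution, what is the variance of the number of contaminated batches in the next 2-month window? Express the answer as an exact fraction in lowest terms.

Total count: 5 + 8 + 1 + 3 + 7 + 4 + 1 = 29.
Total exposure: 5 + 5 + 1 + 6 + 6 + 3 + 1 = 27 months.
After the first batch: Gamma(10 + 29, 11 + 27) = Gamma(39, 38).
Total count: 10 + 14 + 4 + 4 + 17 + 12 + 10 + 5 = 76.
Total exposure: 6 + 7 + 4 + 2 + 6 + 5 + 7 + 2 = 39 months.
After the second batch: Gamma(39 + 76, 38 + 39) = Gamma(115, 77).
The posterior predictive for a window of length T is Negative Binomial with variance T·α'·(β'+T)/β'² = 2·115·79/5929 = 18170/5929.

18170/5929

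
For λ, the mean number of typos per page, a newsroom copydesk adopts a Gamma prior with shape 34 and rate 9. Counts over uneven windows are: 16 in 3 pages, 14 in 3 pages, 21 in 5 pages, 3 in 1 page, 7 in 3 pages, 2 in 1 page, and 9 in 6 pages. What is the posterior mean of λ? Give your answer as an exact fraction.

106/31

Total count: 16 + 14 + 21 + 3 + 7 + 2 + 9 = 72.
Total exposure: 3 + 3 + 5 + 1 + 3 + 1 + 6 = 22 pages.
Gamma(α, β) with Poisson data over total exposure Σt gives posterior Gamma(α+Σx, β+Σt) = Gamma(106, 31).
Posterior mean = α'/β' = 106/31.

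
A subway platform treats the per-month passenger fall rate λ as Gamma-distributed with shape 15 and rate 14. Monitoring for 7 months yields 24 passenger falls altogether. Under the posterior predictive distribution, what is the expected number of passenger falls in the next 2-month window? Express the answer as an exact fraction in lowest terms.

Total count 24 over total exposure 7 months.
Gamma(α, β) with Poisson data over total exposure Σt gives posterior Gamma(α+Σx, β+Σt) = Gamma(39, 21).
Predictive mean over a 2-month window = T·E[λ|data] = 2·39/21 = 26/7.

26/7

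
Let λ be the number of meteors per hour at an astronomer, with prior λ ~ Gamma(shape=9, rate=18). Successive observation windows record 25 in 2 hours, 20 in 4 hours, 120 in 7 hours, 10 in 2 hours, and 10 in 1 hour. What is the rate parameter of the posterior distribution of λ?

Total count: 25 + 20 + 120 + 10 + 10 = 185.
Total exposure: 2 + 4 + 7 + 2 + 1 = 16 hours.
Posterior: α' = 9 + 185 = 194, β' = 18 + 16 = 34.

34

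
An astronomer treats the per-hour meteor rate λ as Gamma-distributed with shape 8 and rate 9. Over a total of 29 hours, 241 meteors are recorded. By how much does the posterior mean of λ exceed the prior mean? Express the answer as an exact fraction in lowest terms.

1937/342

Total count 241 over total exposure 29 hours.
Posterior: α' = 8 + 241 = 249, β' = 9 + 29 = 38.
Posterior mean = 249/38 = 249/38; prior mean = 8/9 = 8/9. Difference = 249/38 − 8/9 = 1937/342.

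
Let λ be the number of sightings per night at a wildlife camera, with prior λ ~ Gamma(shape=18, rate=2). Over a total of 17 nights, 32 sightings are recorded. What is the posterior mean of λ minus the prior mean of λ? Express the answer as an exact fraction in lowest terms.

-121/19

Total count 32 over total exposure 17 nights.
By Gamma–Poisson conjugacy, the posterior is Gamma(α + Σx, β + Σt) = Gamma(18 + 32, 2 + 17) = Gamma(50, 19).
Posterior mean = 50/19 = 50/19; prior mean = 18/2 = 9. Difference = 50/19 − 9 = -121/19.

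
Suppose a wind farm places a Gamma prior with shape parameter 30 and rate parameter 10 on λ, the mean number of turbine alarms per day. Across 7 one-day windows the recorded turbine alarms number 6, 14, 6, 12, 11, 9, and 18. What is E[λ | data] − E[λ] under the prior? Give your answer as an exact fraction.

55/17

Total count: 6 + 14 + 6 + 12 + 11 + 9 + 18 = 76.
Total exposure: 7 days.
Conjugate update: add total count to the shape and total exposure to the rate, giving Gamma(106, 17).
Posterior mean = 106/17 = 106/17; prior mean = 30/10 = 3. Difference = 106/17 − 3 = 55/17.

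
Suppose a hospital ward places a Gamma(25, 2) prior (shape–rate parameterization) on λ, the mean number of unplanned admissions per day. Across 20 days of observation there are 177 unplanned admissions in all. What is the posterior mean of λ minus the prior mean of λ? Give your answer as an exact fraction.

-73/22

Total count 177 over total exposure 20 days.
Gamma(α, β) with Poisson data over total exposure Σt gives posterior Gamma(α+Σx, β+Σt) = Gamma(202, 22).
Posterior mean = 202/22 = 101/11; prior mean = 25/2 = 25/2. Difference = 101/11 − 25/2 = -73/22.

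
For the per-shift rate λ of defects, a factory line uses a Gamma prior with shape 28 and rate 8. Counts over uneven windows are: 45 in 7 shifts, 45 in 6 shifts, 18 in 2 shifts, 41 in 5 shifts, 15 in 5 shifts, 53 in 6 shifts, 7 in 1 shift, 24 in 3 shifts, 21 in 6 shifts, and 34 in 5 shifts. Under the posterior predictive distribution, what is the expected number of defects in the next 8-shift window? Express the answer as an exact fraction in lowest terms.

Total count: 45 + 45 + 18 + 41 + 15 + 53 + 7 + 24 + 21 + 34 = 303.
Total exposure: 7 + 6 + 2 + 5 + 5 + 6 + 1 + 3 + 6 + 5 = 46 shifts.
By Gamma–Poisson conjugacy, the posterior is Gamma(α + Σx, β + Σt) = Gamma(28 + 303, 8 + 46) = Gamma(331, 54).
Predictive mean over an 8-shift window = T·E[λ|data] = 8·331/54 = 1324/27.

1324/27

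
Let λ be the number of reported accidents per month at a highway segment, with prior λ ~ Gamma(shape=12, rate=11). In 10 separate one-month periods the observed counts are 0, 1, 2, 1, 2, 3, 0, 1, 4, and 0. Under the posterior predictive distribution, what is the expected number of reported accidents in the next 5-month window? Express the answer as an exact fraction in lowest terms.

130/21

Total count: 0 + 1 + 2 + 1 + 2 + 3 + 0 + 1 + 4 + 0 = 14.
Total exposure: 10 months.
Conjugate update: add total count to the shape and total exposure to the rate, giving Gamma(26, 21).
Predictive mean over a 5-month window = T·E[λ|data] = 5·26/21 = 130/21.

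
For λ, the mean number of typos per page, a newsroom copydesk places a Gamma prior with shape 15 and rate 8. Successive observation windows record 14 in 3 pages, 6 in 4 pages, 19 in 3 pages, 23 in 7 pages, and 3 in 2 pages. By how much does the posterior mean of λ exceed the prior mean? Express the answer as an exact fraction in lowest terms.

235/216

Total count: 14 + 6 + 19 + 23 + 3 = 65.
Total exposure: 3 + 4 + 3 + 7 + 2 = 19 pages.
Posterior: α' = 15 + 65 = 80, β' = 8 + 19 = 27.
Posterior mean = 80/27 = 80/27; prior mean = 15/8 = 15/8. Difference = 80/27 − 15/8 = 235/216.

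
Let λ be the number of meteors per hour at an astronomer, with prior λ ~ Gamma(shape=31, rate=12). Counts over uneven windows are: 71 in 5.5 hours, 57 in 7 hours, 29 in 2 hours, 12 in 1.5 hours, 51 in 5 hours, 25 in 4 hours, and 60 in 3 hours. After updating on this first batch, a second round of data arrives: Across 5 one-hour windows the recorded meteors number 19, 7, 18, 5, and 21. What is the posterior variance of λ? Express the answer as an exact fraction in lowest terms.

406/2025

Total count: 71 + 57 + 29 + 12 + 51 + 25 + 60 = 305.
Total exposure: 5.5 + 7 + 2 + 1.5 + 5 + 4 + 3 = 28 hours.
After the first batch: Gamma(31 + 305, 12 + 28) = Gamma(336, 40).
Total count: 19 + 7 + 18 + 5 + 21 = 70.
Total exposure: 5 hours.
After the second batch: Gamma(336 + 70, 40 + 5) = Gamma(406, 45).
Posterior variance = α'/β'² = 406/2025.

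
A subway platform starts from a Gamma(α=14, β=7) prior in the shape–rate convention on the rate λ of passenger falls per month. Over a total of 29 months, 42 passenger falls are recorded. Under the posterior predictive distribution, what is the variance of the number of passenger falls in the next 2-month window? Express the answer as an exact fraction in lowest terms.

266/81

Total count 42 over total exposure 29 months.
The Gamma prior is conjugate for the Poisson rate, so λ | data ~ Gamma(14+42, 7+29) = Gamma(56, 36).
The posterior predictive for a window of length T is Negative Binomial with variance T·α'·(β'+T)/β'² = 2·56·38/1296 = 266/81.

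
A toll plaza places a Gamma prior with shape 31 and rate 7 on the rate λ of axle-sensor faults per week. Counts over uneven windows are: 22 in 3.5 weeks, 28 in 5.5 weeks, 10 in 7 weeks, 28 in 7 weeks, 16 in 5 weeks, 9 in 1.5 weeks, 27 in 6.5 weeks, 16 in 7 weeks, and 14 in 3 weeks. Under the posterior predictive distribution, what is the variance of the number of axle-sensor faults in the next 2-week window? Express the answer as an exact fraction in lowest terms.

Total count: 22 + 28 + 10 + 28 + 16 + 9 + 27 + 16 + 14 = 170.
Total exposure: 3.5 + 5.5 + 7 + 7 + 5 + 1.5 + 6.5 + 7 + 3 = 46 weeks.
The Gamma prior is conjugate for the Poisson rate, so λ | data ~ Gamma(31+170, 7+46) = Gamma(201, 53).
The posterior predictive for a window of length T is Negative Binomial with variance T·α'·(β'+T)/β'² = 2·201·55/2809 = 22110/2809.

22110/2809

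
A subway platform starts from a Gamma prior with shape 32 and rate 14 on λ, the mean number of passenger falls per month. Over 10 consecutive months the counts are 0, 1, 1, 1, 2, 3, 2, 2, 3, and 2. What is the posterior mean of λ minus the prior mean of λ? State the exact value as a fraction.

-41/168

Total count: 0 + 1 + 1 + 1 + 2 + 3 + 2 + 2 + 3 + 2 = 17.
Total exposure: 10 months.
The Gamma prior is conjugate for the Poisson rate, so λ | data ~ Gamma(32+17, 14+10) = Gamma(49, 24).
Posterior mean = 49/24 = 49/24; prior mean = 32/14 = 16/7. Difference = 49/24 − 16/7 = -41/168.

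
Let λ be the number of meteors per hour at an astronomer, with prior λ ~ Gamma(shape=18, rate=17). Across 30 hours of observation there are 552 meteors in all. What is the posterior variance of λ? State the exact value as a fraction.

570/2209

Total count 552 over total exposure 30 hours.
By Gamma–Poisson conjugacy, the posterior is Gamma(α + Σx, β + Σt) = Gamma(18 + 552, 17 + 30) = Gamma(570, 47).
Posterior variance = α'/β'² = 570/2209.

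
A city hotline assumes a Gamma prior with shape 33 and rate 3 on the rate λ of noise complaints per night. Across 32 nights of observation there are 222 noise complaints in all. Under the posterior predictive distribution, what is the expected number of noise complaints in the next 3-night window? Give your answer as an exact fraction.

153/7

Total count 222 over total exposure 32 nights.
The Gamma prior is conjugate for the Poisson rate, so λ | data ~ Gamma(33+222, 3+32) = Gamma(255, 35).
Predictive mean over a 3-night window = T·E[λ|data] = 3·255/35 = 153/7.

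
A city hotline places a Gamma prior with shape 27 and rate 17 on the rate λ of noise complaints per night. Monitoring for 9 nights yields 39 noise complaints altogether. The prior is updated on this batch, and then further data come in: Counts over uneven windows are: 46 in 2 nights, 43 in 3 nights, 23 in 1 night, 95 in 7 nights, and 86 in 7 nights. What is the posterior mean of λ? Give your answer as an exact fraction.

359/46

Total count 39 over total exposure 9 nights.
After the first batch: Gamma(27 + 39, 17 + 9) = Gamma(66, 26).
Total count: 46 + 43 + 23 + 95 + 86 = 293.
Total exposure: 2 + 3 + 1 + 7 + 7 = 20 nights.
After the second batch: Gamma(66 + 293, 26 + 20) = Gamma(359, 46).
Posterior mean = α'/β' = 359/46.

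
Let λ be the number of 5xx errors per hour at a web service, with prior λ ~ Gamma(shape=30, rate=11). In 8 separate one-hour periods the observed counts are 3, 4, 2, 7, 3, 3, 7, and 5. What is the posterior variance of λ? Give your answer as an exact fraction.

64/361

Total count: 3 + 4 + 2 + 7 + 3 + 3 + 7 + 5 = 34.
Total exposure: 8 hours.
Conjugate update: add total count to the shape and total exposure to the rate, giving Gamma(64, 19).
Posterior variance = α'/β'² = 64/361.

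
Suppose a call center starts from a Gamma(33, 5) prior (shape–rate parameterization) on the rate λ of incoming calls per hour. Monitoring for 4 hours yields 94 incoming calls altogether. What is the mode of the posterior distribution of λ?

Total count 94 over total exposure 4 hours.
Gamma(α, β) with Poisson data over total exposure Σt gives posterior Gamma(α+Σx, β+Σt) = Gamma(127, 9).
Posterior mode = (α'−1)/β' = 126/9 = 14.

14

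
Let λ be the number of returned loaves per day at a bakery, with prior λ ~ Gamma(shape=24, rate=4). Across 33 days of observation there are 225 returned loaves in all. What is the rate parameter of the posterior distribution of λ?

Total count 225 over total exposure 33 days.
Conjugate update: add total count to the shape and total exposure to the rate, giving Gamma(249, 37).

37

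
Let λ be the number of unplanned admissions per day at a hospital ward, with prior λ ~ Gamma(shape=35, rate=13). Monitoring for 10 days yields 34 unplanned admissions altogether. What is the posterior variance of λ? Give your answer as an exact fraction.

3/23

Total count 34 over total exposure 10 days.
By Gamma–Poisson conjugacy, the posterior is Gamma(α + Σx, β + Σt) = Gamma(35 + 34, 13 + 10) = Gamma(69, 23).
Posterior variance = α'/β'² = 69/529 = 3/23.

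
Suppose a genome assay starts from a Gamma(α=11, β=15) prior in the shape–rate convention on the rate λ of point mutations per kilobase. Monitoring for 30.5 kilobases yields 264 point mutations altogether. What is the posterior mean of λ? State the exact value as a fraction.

550/91

Total count 264 over total exposure 30.5 kilobases.
By Gamma–Poisson conjugacy, the posterior is Gamma(α + Σx, β + Σt) = Gamma(11 + 264, 15 + 30.5) = Gamma(275, 91/2).
Posterior mean = α'/β' = 275/(91/2) = 550/91.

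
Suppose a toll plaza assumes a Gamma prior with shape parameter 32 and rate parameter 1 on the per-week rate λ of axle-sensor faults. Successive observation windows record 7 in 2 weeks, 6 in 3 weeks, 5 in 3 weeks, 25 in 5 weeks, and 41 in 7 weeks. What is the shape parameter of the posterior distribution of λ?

Total count: 7 + 6 + 5 + 25 + 41 = 84.
Total exposure: 2 + 3 + 3 + 5 + 7 = 20 weeks.
Posterior: α' = 32 + 84 = 116, β' = 1 + 20 = 21.

116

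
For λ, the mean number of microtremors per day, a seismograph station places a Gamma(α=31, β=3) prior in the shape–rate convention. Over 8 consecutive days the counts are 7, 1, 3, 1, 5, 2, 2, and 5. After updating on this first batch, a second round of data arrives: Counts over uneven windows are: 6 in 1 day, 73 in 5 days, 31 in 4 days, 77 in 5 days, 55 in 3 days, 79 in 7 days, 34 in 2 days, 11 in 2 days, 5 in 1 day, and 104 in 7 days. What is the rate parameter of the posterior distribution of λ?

48

Total count: 7 + 1 + 3 + 1 + 5 + 2 + 2 + 5 = 26.
Total exposure: 8 days.
After the first batch: Gamma(31 + 26, 3 + 8) = Gamma(57, 11).
Total count: 6 + 73 + 31 + 77 + 55 + 79 + 34 + 11 + 5 + 104 = 475.
Total exposure: 1 + 5 + 4 + 5 + 3 + 7 + 2 + 2 + 1 + 7 = 37 days.
After the second batch: Gamma(57 + 475, 11 + 37) = Gamma(532, 48).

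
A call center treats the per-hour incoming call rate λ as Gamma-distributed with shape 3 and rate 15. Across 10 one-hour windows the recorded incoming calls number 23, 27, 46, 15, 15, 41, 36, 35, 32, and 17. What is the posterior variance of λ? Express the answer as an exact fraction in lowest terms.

Total count: 23 + 27 + 46 + 15 + 15 + 41 + 36 + 35 + 32 + 17 = 287.
Total exposure: 10 hours.
The Gamma prior is conjugate for the Poisson rate, so λ | data ~ Gamma(3+287, 15+10) = Gamma(290, 25).
Posterior variance = α'/β'² = 290/625 = 58/125.

58/125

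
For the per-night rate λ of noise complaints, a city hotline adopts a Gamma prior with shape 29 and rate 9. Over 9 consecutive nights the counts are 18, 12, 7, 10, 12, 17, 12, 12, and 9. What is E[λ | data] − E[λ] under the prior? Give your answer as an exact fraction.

40/9

Total count: 18 + 12 + 7 + 10 + 12 + 17 + 12 + 12 + 9 = 109.
Total exposure: 9 nights.
Posterior: α' = 29 + 109 = 138, β' = 9 + 9 = 18.
Posterior mean = 138/18 = 23/3; prior mean = 29/9 = 29/9. Difference = 23/3 − 29/9 = 40/9.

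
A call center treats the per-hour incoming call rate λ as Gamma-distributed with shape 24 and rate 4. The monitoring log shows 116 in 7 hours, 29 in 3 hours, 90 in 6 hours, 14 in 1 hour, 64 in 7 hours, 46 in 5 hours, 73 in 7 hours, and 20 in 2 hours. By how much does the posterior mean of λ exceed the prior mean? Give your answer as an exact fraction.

16/3

Total count: 116 + 29 + 90 + 14 + 64 + 46 + 73 + 20 = 452.
Total exposure: 7 + 3 + 6 + 1 + 7 + 5 + 7 + 2 = 38 hours.
Posterior: α' = 24 + 452 = 476, β' = 4 + 38 = 42.
Posterior mean = 476/42 = 34/3; prior mean = 24/4 = 6. Difference = 34/3 − 6 = 16/3.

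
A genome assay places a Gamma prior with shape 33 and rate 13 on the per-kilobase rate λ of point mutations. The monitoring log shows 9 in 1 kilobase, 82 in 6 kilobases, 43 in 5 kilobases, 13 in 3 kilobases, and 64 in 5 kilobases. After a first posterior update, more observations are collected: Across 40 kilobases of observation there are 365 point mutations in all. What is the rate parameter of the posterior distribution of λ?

73

Total count: 9 + 82 + 43 + 13 + 64 = 211.
Total exposure: 1 + 6 + 5 + 3 + 5 = 20 kilobases.
After the first batch: Gamma(33 + 211, 13 + 20) = Gamma(244, 33).
Total count 365 over total exposure 40 kilobases.
After the second batch: Gamma(244 + 365, 33 + 40) = Gamma(609, 73).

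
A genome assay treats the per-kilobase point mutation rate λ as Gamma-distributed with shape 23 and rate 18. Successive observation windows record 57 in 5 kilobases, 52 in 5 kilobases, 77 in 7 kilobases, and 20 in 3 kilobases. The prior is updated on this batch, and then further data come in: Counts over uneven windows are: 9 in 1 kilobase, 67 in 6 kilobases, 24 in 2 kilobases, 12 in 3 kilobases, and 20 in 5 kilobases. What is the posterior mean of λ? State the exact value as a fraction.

Total count: 57 + 52 + 77 + 20 = 206.
Total exposure: 5 + 5 + 7 + 3 = 20 kilobases.
After the first batch: Gamma(23 + 206, 18 + 20) = Gamma(229, 38).
Total count: 9 + 67 + 24 + 12 + 20 = 132.
Total exposure: 1 + 6 + 2 + 3 + 5 = 17 kilobases.
After the second batch: Gamma(229 + 132, 38 + 17) = Gamma(361, 55).
Posterior mean = α'/β' = 361/55.

361/55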